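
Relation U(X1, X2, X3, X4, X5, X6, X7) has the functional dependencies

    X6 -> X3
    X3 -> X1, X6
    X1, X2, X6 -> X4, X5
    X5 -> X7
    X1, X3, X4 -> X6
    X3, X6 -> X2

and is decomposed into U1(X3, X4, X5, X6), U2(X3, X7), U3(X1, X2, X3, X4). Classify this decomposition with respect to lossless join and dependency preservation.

Lossless test (chase): Rows 1 and 2 agree on X3; apply X3→X1, X6 and equate their X1, X6 entries. Rows 1 and 3 agree on X3; apply X3→X1, X6 and equate their X1, X6 entries. Rows 1 and 2 agree on X3, X6; apply X3, X6→X2 and equate their X2 entries. Rows 1 and 3 agree on X3, X6; apply X3, X6→X2 and equate their X2 entries. Rows 1 and 2 agree on X1, X2, X6; apply X1, X2, X6→X4, X5 and equate their X4, X5 entries. Rows 1 and 3 agree on X1, X2, X6; apply X1, X2, X6→X4, X5 and equate their X4, X5 entries. Rows 1 and 2 agree on X5; apply X5→X7 and equate their X7 entries. Rows 1 and 3 agree on X5; apply X5→X7 and equate their X7 entries. Row 1 is now all distinguished symbols — the join is lossless.
Dependency preservation: the restricted closure of {X5} across the fragments never reaches {X7}, so X5 → X7 cannot be enforced without a join — not preserved.

lossless but not dependency-preserving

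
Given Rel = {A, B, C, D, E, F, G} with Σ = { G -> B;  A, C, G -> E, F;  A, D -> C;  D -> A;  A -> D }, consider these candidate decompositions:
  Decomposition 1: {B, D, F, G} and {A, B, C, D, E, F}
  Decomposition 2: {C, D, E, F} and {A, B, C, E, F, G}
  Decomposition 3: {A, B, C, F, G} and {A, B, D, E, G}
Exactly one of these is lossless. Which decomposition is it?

Decomposition 1: common = {B, D, F}, closure = {A, B, C, D, F} → lossy.
Decomposition 2: common = {C, E, F}, closure = {C, E, F} → lossy.
Decomposition 3: common = {A, B, G}, closure = {A, B, C, D, E, F, G} → lossless.

Decomposition 3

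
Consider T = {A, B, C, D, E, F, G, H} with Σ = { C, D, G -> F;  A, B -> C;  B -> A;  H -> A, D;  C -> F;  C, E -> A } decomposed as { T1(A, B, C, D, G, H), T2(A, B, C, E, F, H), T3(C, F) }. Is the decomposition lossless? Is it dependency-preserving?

Lossless test (chase): Rows 1 and 2 agree on H; apply H→A, D and equate their A, D entries. Rows 1 and 2 agree on C; apply C→F and equate their F entries. No row becomes fully distinguished — the join is lossy.
Dependency preservation: C, D, G → F is not contained in any single fragment, but the restricted closure of its left-hand side across the fragments still reaches the right-hand side; the remaining FDs each lie inside some fragment. All dependencies are preserved.

lossy but dependency-preserving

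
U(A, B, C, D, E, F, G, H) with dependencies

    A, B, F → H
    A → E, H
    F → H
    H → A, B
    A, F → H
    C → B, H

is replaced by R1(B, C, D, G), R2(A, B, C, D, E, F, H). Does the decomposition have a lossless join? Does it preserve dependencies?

Lossless test: (B, C, D)⁺ = {A, B, C, D, E, H}, which is a superkey of neither fragment — lossy.
Dependency preservation: every FD's attributes lie within a single fragment, so each can be enforced locally — preserved.

lossy but dependency-preserving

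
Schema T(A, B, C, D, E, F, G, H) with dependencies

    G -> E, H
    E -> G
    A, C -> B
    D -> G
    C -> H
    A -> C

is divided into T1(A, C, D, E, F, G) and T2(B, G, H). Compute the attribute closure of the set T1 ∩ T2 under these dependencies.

E, G, H

T1 ∩ T2 = {G}.
G → E, H applies, adding E, H
Closure: {E, G, H}.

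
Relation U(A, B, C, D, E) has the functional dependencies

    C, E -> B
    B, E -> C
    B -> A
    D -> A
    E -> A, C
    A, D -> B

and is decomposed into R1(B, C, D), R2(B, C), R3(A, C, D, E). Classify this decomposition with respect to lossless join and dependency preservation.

lossless but not dependency-preserving

Lossless test (chase): Rows 1 and 2 agree on B; apply B→A and equate their A entries. Rows 1 and 3 agree on D; apply D→A and equate their A entries. Rows 1 and 3 agree on A, D; apply A, D→B and equate their B entries. Row 3 is now all distinguished symbols — the join is lossless.
Dependency preservation: the restricted closure of {C, E} across the fragments never reaches {B}, so C, E → B cannot be enforced without a join — not preserved.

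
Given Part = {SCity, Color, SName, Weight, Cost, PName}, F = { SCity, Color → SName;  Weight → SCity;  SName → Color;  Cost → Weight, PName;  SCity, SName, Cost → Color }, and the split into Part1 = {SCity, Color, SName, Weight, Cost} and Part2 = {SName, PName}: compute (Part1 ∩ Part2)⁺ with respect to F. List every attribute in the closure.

Color, SName

Part1 ∩ Part2 = {SName}.
SName → Color applies, adding Color
Closure: {Color, SName}.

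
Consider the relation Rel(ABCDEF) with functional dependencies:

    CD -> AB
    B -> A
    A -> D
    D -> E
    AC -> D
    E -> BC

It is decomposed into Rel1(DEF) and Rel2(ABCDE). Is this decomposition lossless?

Yes

Common attributes: Rel1 ∩ Rel2 = {DE}.
Closure of {DE}: E → BC applies, adding BC; CD → AB applies, adding A. So (DE)⁺ = {ABCDE}.
This closure contains every attribute of Rel2, so Rel1 ∩ Rel2 → Rel2. The join is lossless.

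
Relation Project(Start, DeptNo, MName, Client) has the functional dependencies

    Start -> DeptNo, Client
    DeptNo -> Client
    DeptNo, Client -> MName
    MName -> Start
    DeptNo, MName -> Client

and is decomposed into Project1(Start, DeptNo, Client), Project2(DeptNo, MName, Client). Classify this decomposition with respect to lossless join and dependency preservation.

Lossless test: (DeptNo, Client)⁺ = {Start, DeptNo, MName, Client}, which contains all of one fragment — lossless.
Dependency preservation: MName → Start is not contained in any single fragment, but the restricted closure of its left-hand side across the fragments still reaches the right-hand side; the remaining FDs each lie inside some fragment. All dependencies are preserved.

lossless and dependency-preserving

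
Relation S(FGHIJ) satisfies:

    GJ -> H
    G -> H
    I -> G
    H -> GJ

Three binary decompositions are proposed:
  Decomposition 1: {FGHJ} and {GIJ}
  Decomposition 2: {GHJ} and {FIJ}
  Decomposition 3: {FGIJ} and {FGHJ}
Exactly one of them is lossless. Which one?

Decomposition 3

Decomposition 1: common = {GJ}, closure = {GHJ} → lossy.
Decomposition 2: common = {J}, closure = {J} → lossy.
Decomposition 3: common = {FGJ}, closure = {FGHJ} → lossless.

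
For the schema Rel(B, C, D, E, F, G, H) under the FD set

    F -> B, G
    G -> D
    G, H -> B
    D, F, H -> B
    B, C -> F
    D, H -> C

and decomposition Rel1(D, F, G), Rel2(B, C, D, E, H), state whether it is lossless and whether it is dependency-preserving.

lossy and not dependency-preserving

Lossless test: (D)⁺ = {D}, which is a superkey of neither fragment — lossy.
Dependency preservation: the restricted closure of {F} across the fragments never reaches {B, G}, so F → B, G cannot be enforced without a join — not preserved.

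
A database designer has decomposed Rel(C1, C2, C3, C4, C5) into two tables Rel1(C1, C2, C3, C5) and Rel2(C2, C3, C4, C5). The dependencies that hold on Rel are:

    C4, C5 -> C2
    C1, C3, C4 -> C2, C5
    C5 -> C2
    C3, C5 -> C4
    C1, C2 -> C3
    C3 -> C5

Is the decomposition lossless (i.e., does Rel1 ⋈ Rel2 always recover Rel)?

Common attributes: Rel1 ∩ Rel2 = {C2, C3, C5}.
Closure of {C2, C3, C5}: C3, C5 → C4 applies, adding C4. So (C2, C3, C5)⁺ = {C2, C3, C4, C5}.
This closure contains every attribute of Rel2, so Rel1 ∩ Rel2 → Rel2. The join is lossless.

Yes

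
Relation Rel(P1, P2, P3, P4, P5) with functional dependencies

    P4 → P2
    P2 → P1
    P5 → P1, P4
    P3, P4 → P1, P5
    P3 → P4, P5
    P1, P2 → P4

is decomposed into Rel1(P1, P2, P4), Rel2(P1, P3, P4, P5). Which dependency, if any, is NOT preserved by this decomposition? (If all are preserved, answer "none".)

none

P4 → P2 lies within Rel1.
P2 → P1 lies within Rel1.
P5 → P1, P4 lies within Rel2.
P3, P4 → P1, P5 lies within Rel2.
P3 → P4, P5 lies within Rel2.
P1, P2 → P4 lies within Rel1.
Every dependency is enforceable on the fragments, so the decomposition is dependency-preserving.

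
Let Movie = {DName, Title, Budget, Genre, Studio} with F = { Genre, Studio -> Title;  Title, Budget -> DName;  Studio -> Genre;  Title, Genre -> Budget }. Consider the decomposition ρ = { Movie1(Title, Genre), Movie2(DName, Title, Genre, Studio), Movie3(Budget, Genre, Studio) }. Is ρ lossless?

Chase test. Columns are DName, Title, Budget, Genre, Studio; row i has aⱼ where attribute j ∈ Moviei, else bᵢⱼ.
Initial tableau (one row per fragment):
  row 1: b11 a2 b13 a4 b15
  row 2: a1 a2 b23 a4 a5
  row 3: b31 b32 a3 a4 a5
Rows 2 and 3 agree on Genre, Studio; apply Genre, Studio→Title and equate their Title entries.
Rows 1 and 2 agree on Title, Genre; apply Title, Genre→Budget and equate their Budget entries.
Rows 1 and 3 agree on Title, Genre; apply Title, Genre→Budget and equate their Budget entries.
Rows 1 and 2 agree on Title, Budget; apply Title, Budget→DName and equate their DName entries.
Rows 1 and 3 agree on Title, Budget; apply Title, Budget→DName and equate their DName entries.
Row 2 is now all distinguished symbols — the join is lossless.

Yes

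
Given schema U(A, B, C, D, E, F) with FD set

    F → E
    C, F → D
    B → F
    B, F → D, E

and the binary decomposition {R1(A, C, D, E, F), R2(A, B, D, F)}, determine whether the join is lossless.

No

Common attributes: R1 ∩ R2 = {A, D, F}.
Closure of {A, D, F}: F → E applies, adding E. So (A, D, F)⁺ = {A, D, E, F}.
The closure contains neither all of R1 = {A, C, D, E, F} nor all of R2 = {A, B, D, F}, so the common attributes are not a superkey of either fragment. The join is lossy.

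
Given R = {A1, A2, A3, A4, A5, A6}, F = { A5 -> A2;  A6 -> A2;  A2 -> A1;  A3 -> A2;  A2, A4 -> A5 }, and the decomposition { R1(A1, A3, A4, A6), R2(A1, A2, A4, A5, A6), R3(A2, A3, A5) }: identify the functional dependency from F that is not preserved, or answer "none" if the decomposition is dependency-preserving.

A5 → A2 lies within R2.
A6 → A2 lies within R2.
A2 → A1 lies within R2.
A3 → A2 lies within R3.
A2, A4 → A5 lies within R2.
Every dependency is enforceable on the fragments, so the decomposition is dependency-preserving.

none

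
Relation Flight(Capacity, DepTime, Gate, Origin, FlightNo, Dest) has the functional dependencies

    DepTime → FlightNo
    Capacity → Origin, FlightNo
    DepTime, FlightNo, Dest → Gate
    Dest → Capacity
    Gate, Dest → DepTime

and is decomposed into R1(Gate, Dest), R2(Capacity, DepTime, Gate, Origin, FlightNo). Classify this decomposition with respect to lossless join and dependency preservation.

lossy and not dependency-preserving

Lossless test: (Gate)⁺ = {Gate}, which is a superkey of neither fragment — lossy.
Dependency preservation: the restricted closure of {DepTime, FlightNo, Dest} across the fragments never reaches {Gate}, so DepTime, FlightNo, Dest → Gate cannot be enforced without a join — not preserved.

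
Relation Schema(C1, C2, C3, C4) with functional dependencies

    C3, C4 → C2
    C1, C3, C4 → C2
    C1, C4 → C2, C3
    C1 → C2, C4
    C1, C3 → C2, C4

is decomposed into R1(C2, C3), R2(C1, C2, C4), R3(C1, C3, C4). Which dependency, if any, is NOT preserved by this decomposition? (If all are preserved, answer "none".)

Check C3, C4 → C2: no single fragment contains all of {C2, C3, C4}, and the restricted closure of {C3, C4} across the fragments never reaches {C2}.
C1, C3, C4 → C2 is preserved.
C1, C4 → C2, C3 is preserved.
C1 → C2, C4 is preserved.
C1, C3 → C2, C4 is preserved.

C3, C4 → C2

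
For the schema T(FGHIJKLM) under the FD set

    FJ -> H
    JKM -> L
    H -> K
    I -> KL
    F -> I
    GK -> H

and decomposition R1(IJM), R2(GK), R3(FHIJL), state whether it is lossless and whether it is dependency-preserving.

lossy and not dependency-preserving

Lossless test (chase): Rows 1 and 3 agree on I; apply I→KL and equate their KL entries. No row becomes fully distinguished — the join is lossy.
Dependency preservation: the restricted closure of {JKM} across the fragments never reaches {L}, so JKM → L cannot be enforced without a join — not preserved.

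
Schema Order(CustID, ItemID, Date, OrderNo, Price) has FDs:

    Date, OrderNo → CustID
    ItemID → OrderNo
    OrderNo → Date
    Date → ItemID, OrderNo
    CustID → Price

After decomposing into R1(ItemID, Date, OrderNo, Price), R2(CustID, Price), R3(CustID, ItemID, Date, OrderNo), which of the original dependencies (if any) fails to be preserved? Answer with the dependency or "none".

none

Date, OrderNo → CustID lies within R3.
ItemID → OrderNo lies within R1.
OrderNo → Date lies within R1.
Date → ItemID, OrderNo lies within R1.
CustID → Price lies within R2.
Every dependency is enforceable on the fragments, so the decomposition is dependency-preserving.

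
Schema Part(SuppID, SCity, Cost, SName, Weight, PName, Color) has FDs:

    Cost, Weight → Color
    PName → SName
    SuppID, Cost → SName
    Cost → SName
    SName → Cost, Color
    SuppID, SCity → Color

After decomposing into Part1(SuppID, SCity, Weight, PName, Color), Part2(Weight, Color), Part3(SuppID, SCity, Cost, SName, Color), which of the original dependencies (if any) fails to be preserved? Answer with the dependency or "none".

Check PName → SName: no single fragment contains all of {SName, PName}, and the restricted closure of {PName} across the fragments never reaches {SName}.
Cost, Weight → Color is preserved.
SuppID, Cost → SName is preserved.
Cost → SName is preserved.
SName → Cost, Color is preserved.
SuppID, SCity → Color is preserved.

PName → SName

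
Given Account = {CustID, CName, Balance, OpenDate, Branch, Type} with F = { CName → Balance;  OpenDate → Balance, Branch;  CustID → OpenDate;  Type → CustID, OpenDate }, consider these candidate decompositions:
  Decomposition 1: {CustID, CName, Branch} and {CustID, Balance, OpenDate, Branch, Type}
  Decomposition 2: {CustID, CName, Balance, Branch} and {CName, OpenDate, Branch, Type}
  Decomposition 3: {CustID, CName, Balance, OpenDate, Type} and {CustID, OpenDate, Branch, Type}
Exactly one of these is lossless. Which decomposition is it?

Decomposition 3

Decomposition 1: common = {CustID, Branch}, closure = {CustID, Balance, OpenDate, Branch} → lossy.
Decomposition 2: common = {CName, Branch}, closure = {CName, Balance, Branch} → lossy.
Decomposition 3: common = {CustID, OpenDate, Type}, closure = {CustID, Balance, OpenDate, Branch, Type} → lossless.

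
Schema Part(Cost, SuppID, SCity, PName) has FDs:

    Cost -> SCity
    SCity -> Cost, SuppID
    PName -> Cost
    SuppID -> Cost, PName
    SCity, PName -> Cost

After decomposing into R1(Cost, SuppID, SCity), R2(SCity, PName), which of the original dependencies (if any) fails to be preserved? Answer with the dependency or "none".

none

Cost → SCity lies within R1.
SCity → Cost, SuppID lies within R1.
PName → Cost: restricted closure across fragments reaches Cost.
SuppID → Cost, PName: restricted closure across fragments reaches Cost, PName.
SCity, PName → Cost: restricted closure across fragments reaches Cost.
Every dependency is enforceable on the fragments, so the decomposition is dependency-preserving.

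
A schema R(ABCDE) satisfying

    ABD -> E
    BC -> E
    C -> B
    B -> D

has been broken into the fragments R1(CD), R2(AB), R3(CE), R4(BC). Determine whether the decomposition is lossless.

No

Chase test. Columns are ABCDE; row i has aⱼ where attribute j ∈ Ri, else bᵢⱼ.
Initial tableau (one row per fragment):
  row 1: b11 b12 a3 a4 b15
  row 2: a1 a2 b23 b24 b25
  row 3: b31 b32 a3 b34 a5
  row 4: b41 a2 a3 b44 b45
Rows 1 and 3 agree on C; apply C→B and equate their B entries.
Rows 1 and 4 agree on C; apply C→B and equate their B entries.
Rows 1 and 2 agree on B; apply B→D and equate their D entries.
Rows 1 and 3 agree on B; apply B→D and equate their D entries.
Rows 1 and 4 agree on B; apply B→D and equate their D entries.
Rows 1 and 3 agree on BC; apply BC→E and equate their E entries.
Rows 1 and 4 agree on BC; apply BC→E and equate their E entries.
No row becomes fully distinguished — the join is lossy.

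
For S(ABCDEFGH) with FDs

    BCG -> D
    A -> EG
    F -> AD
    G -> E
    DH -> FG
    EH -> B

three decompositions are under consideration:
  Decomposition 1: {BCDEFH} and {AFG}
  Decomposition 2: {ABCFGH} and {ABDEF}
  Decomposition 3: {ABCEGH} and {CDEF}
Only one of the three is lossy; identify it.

Decomposition 3

Decomposition 1: common = {F}, closure = {ADEFG} → lossless.
Decomposition 2: common = {ABF}, closure = {ABDEFG} → lossless.
Decomposition 3: common = {CE}, closure = {CE} → lossy.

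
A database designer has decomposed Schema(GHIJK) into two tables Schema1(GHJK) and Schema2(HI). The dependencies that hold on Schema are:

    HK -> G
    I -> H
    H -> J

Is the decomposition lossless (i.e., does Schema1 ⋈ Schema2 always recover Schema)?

Common attributes: Schema1 ∩ Schema2 = {H}.
Closure of {H}: H → J applies, adding J. So (H)⁺ = {HJ}.
The closure contains neither all of Schema1 = {GHJK} nor all of Schema2 = {HI}, so the common attributes are not a superkey of either fragment. The join is lossy.

No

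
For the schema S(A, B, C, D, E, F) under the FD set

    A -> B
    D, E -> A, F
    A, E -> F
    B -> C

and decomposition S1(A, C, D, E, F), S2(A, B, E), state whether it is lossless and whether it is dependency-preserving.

Lossless test: (A, E)⁺ = {A, B, C, E, F}, which contains all of one fragment — lossless.
Dependency preservation: the restricted closure of {B} across the fragments never reaches {C}, so B → C cannot be enforced without a join — not preserved.

lossless but not dependency-preserving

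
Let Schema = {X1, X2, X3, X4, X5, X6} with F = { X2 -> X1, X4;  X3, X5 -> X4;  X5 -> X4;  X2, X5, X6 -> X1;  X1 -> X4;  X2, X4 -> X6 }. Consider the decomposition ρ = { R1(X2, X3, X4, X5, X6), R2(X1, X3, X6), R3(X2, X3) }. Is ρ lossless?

Chase test. Columns are X1, X2, X3, X4, X5, X6; row i has aⱼ where attribute j ∈ Ri, else bᵢⱼ.
Initial tableau (one row per fragment):
  row 1: b11 a2 a3 a4 a5 a6
  row 2: a1 b22 a3 b24 b25 a6
  row 3: b31 a2 a3 b34 b35 b36
Rows 1 and 3 agree on X2; apply X2→X1, X4 and equate their X1, X4 entries.
Rows 1 and 3 agree on X2, X4; apply X2, X4→X6 and equate their X6 entries.
No row becomes fully distinguished — the join is lossy.

No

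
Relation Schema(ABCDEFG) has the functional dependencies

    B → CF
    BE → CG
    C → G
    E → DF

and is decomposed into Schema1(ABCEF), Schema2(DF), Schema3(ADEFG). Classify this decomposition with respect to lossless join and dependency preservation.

Lossless test (chase): Rows 1 and 3 agree on E; apply E→DF and equate their DF entries. No row becomes fully distinguished — the join is lossy.
Dependency preservation: the restricted closure of {BE} across the fragments never reaches {CG}, so BE → CG cannot be enforced without a join — not preserved.

lossy and not dependency-preserving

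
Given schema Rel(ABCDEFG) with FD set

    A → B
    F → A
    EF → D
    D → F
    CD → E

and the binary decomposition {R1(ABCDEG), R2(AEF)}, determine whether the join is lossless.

No

Common attributes: R1 ∩ R2 = {AE}.
Closure of {AE}: A → B applies, adding B. So (AE)⁺ = {ABE}.
The closure contains neither all of R1 = {ABCDEG} nor all of R2 = {AEF}, so the common attributes are not a superkey of either fragment. The join is lossy.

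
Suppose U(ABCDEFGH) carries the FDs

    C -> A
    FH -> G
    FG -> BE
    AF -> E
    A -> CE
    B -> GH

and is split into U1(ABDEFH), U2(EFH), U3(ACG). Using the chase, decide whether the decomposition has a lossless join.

Chase test. Columns are ABCDEFGH; row i has aⱼ where attribute j ∈ Ui, else bᵢⱼ.
Initial tableau (one row per fragment):
  row 1: a1 a2 b13 a4 a5 a6 b17 a8
  row 2: b21 b22 b23 b24 a5 a6 b27 a8
  row 3: a1 b32 a3 b34 b35 b36 a7 b38
Rows 1 and 2 agree on FH; apply FH→G and equate their G entries.
Rows 1 and 2 agree on FG; apply FG→BE and equate their BE entries.
Rows 1 and 3 agree on A; apply A→CE and equate their CE entries.
No row becomes fully distinguished — the join is lossy.

No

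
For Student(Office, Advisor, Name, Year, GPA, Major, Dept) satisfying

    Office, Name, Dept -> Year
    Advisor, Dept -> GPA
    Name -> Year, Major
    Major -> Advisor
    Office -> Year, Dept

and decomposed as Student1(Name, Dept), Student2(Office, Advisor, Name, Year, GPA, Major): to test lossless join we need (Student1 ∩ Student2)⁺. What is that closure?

Advisor, Name, Year, Major

Student1 ∩ Student2 = {Name}.
Name → Year, Major applies, adding Year, Major
Major → Advisor applies, adding Advisor
Closure: {Advisor, Name, Year, Major}.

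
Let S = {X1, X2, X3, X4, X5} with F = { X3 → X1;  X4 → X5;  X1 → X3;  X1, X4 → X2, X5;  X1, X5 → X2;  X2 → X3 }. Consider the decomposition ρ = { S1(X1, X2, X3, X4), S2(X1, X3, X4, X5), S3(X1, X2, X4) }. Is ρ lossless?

Chase test. Columns are X1, X2, X3, X4, X5; row i has aⱼ where attribute j ∈ Si, else bᵢⱼ.
Initial tableau (one row per fragment):
  row 1: a1 a2 a3 a4 b15
  row 2: a1 b22 a3 a4 a5
  row 3: a1 a2 b33 a4 b35
Rows 1 and 2 agree on X4; apply X4→X5 and equate their X5 entries.
Rows 1 and 3 agree on X4; apply X4→X5 and equate their X5 entries.
Rows 1 and 3 agree on X1; apply X1→X3 and equate their X3 entries.
Rows 1 and 2 agree on X1, X4; apply X1, X4→X2, X5 and equate their X2, X5 entries.
Row 1 is now all distinguished symbols — the join is lossless.

Yes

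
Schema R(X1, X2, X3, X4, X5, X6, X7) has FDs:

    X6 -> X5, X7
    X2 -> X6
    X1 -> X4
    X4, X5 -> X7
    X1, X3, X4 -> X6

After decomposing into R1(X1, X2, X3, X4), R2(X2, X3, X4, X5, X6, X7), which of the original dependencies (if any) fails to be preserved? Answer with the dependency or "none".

X1, X3, X4 -> X6

Check X1, X3, X4 → X6: no single fragment contains all of {X1, X3, X4, X6}, and the restricted closure of {X1, X3, X4} across the fragments never reaches {X6}.
X6 → X5, X7 is preserved.
X2 → X6 is preserved.
X1 → X4 is preserved.
X4, X5 → X7 is preserved.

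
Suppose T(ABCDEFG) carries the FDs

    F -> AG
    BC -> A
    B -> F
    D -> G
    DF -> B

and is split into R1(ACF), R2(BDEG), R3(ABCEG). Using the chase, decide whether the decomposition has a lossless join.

No

Chase test. Columns are ABCDEFG; row i has aⱼ where attribute j ∈ Ri, else bᵢⱼ.
Initial tableau (one row per fragment):
  row 1: a1 b12 a3 b14 b15 a6 b17
  row 2: b21 a2 b23 a4 a5 b26 a7
  row 3: a1 a2 a3 b34 a5 b36 a7
Rows 2 and 3 agree on B; apply B→F and equate their F entries.
Rows 2 and 3 agree on F; apply F→AG and equate their AG entries.
No row becomes fully distinguished — the join is lossy.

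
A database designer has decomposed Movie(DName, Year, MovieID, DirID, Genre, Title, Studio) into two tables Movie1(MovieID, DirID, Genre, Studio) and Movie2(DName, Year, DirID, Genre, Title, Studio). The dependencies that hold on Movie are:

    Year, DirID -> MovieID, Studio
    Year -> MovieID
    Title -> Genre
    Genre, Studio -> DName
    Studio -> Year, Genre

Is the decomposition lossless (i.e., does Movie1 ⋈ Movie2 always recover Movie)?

Common attributes: Movie1 ∩ Movie2 = {DirID, Genre, Studio}.
Closure of {DirID, Genre, Studio}: Genre, Studio → DName applies, adding DName; Studio → Year, Genre applies, adding Year; Year, DirID → MovieID, Studio applies, adding MovieID. So (DirID, Genre, Studio)⁺ = {DName, Year, MovieID, DirID, Genre, Studio}.
This closure contains every attribute of Movie1, so Movie1 ∩ Movie2 → Movie1. The join is lossless.

Yes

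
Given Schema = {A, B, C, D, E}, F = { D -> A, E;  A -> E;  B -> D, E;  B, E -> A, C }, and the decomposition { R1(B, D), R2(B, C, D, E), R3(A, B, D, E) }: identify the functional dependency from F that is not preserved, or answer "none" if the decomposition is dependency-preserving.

none

D → A, E lies within R3.
A → E lies within R3.
B → D, E lies within R2.
B, E → A, C: restricted closure across fragments reaches A, C.
Every dependency is enforceable on the fragments, so the decomposition is dependency-preserving.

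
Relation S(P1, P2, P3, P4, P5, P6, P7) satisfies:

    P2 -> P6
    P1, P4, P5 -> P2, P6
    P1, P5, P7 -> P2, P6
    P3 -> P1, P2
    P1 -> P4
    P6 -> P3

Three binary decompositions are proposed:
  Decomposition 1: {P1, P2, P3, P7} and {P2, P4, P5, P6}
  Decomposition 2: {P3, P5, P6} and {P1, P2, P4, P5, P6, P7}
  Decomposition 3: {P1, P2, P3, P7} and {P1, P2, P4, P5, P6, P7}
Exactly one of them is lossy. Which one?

Decomposition 1: common = {P2}, closure = {P1, P2, P3, P4, P6} → lossy.
Decomposition 2: common = {P5, P6}, closure = {P1, P2, P3, P4, P5, P6} → lossless.
Decomposition 3: common = {P1, P2, P7}, closure = {P1, P2, P3, P4, P6, P7} → lossless.

Decomposition 1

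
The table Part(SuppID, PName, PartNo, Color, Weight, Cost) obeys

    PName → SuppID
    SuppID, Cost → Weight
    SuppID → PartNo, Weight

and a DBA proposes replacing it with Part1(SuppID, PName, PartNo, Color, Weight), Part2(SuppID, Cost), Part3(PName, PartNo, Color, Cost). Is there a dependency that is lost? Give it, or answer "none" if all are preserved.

PName → SuppID lies within Part1.
SuppID, Cost → Weight: restricted closure across fragments reaches Weight.
SuppID → PartNo, Weight lies within Part1.
Every dependency is enforceable on the fragments, so the decomposition is dependency-preserving.

none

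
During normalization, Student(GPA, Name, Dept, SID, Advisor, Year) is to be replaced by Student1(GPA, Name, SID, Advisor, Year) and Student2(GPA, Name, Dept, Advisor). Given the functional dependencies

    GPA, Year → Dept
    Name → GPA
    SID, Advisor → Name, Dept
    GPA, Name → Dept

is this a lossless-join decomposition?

Common attributes: Student1 ∩ Student2 = {GPA, Name, Advisor}.
Closure of {GPA, Name, Advisor}: GPA, Name → Dept applies, adding Dept. So (GPA, Name, Advisor)⁺ = {GPA, Name, Dept, Advisor}.
This closure contains every attribute of Student2, so Student1 ∩ Student2 → Student2. The join is lossless.

Yes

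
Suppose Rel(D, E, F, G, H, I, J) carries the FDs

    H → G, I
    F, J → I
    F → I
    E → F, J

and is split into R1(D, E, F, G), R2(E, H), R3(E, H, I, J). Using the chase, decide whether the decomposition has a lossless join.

Chase test. Columns are D, E, F, G, H, I, J; row i has aⱼ where attribute j ∈ Ri, else bᵢⱼ.
Initial tableau (one row per fragment):
  row 1: a1 a2 a3 a4 b15 b16 b17
  row 2: b21 a2 b23 b24 a5 b26 b27
  row 3: b31 a2 b33 b34 a5 a6 a7
Rows 2 and 3 agree on H; apply H→G, I and equate their G, I entries.
Rows 1 and 2 agree on E; apply E→F, J and equate their F, J entries.
Rows 1 and 3 agree on E; apply E→F, J and equate their F, J entries.
Rows 1 and 2 agree on F, J; apply F, J→I and equate their I entries.
No row becomes fully distinguished — the join is lossy.

No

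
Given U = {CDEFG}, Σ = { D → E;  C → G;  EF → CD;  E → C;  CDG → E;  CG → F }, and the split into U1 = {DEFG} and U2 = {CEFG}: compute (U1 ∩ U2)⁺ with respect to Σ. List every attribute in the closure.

CDEFG

U1 ∩ U2 = {EFG}.
EF → CD applies, adding CD
Closure: {CDEFG}.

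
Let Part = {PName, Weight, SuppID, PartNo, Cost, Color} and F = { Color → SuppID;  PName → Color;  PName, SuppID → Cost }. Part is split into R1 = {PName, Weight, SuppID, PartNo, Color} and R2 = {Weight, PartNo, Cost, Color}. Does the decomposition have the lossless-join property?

No

Common attributes: R1 ∩ R2 = {Weight, PartNo, Color}.
Closure of {Weight, PartNo, Color}: Color → SuppID applies, adding SuppID. So (Weight, PartNo, Color)⁺ = {Weight, SuppID, PartNo, Color}.
The closure contains neither all of R1 = {PName, Weight, SuppID, PartNo, Color} nor all of R2 = {Weight, PartNo, Cost, Color}, so the common attributes are not a superkey of either fragment. The join is lossy.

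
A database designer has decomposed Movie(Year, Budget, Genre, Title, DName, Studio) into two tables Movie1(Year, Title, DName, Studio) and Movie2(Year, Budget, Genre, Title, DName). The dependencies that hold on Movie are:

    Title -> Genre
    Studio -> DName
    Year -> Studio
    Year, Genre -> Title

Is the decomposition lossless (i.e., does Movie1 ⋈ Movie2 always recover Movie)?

Common attributes: Movie1 ∩ Movie2 = {Year, Title, DName}.
Closure of {Year, Title, DName}: Title → Genre applies, adding Genre; Year → Studio applies, adding Studio. So (Year, Title, DName)⁺ = {Year, Genre, Title, DName, Studio}.
This closure contains every attribute of Movie1, so Movie1 ∩ Movie2 → Movie1. The join is lossless.

Yes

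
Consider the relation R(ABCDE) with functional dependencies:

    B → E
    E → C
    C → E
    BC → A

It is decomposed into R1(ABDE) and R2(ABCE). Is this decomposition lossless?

Yes

Common attributes: R1 ∩ R2 = {ABE}.
Closure of {ABE}: E → C applies, adding C. So (ABE)⁺ = {ABCE}.
This closure contains every attribute of R2, so R1 ∩ R2 → R2. The join is lossless.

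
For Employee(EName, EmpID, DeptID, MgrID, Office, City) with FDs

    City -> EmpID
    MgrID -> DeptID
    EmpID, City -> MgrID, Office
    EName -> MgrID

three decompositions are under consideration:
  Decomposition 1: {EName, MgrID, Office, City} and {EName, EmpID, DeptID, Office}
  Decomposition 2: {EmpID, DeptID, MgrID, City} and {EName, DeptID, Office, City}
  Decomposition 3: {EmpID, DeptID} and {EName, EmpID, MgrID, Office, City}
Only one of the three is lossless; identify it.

Decomposition 2

Decomposition 1: common = {EName, Office}, closure = {EName, DeptID, MgrID, Office} → lossy.
Decomposition 2: common = {DeptID, City}, closure = {EmpID, DeptID, MgrID, Office, City} → lossless.
Decomposition 3: common = {EmpID}, closure = {EmpID} → lossy.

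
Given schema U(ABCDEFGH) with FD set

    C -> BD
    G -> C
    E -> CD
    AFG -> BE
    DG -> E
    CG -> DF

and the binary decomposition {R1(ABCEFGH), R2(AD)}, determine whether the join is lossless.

Common attributes: R1 ∩ R2 = {A}.
No dependency enlarges {A}, so (A)⁺ = {A}.
The closure contains neither all of R1 = {ABCEFGH} nor all of R2 = {AD}, so the common attributes are not a superkey of either fragment. The join is lossy.

No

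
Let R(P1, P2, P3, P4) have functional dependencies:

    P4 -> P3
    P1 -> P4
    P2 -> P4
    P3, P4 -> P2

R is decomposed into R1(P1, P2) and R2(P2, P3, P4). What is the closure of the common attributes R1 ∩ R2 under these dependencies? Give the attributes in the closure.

P2, P3, P4

R1 ∩ R2 = {P2}.
P2 → P4 applies, adding P4
P4 → P3 applies, adding P3
Closure: {P2, P3, P4}.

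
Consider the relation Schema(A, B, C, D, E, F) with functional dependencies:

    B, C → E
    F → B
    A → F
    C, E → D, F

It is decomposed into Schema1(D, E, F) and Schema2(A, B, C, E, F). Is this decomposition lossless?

No

Common attributes: Schema1 ∩ Schema2 = {E, F}.
Closure of {E, F}: F → B applies, adding B. So (E, F)⁺ = {B, E, F}.
The closure contains neither all of Schema1 = {D, E, F} nor all of Schema2 = {A, B, C, E, F}, so the common attributes are not a superkey of either fragment. The join is lossy.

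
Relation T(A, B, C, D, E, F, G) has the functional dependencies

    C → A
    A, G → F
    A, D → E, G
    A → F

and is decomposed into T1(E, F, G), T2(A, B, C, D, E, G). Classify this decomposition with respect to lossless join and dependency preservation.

lossy and not dependency-preserving

Lossless test: (E, G)⁺ = {E, G}, which is a superkey of neither fragment — lossy.
Dependency preservation: the restricted closure of {A, G} across the fragments never reaches {F}, so A, G → F cannot be enforced without a join — not preserved.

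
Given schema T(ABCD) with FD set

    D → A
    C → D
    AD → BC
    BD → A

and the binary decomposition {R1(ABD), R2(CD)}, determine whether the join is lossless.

Common attributes: R1 ∩ R2 = {D}.
Closure of {D}: D → A applies, adding A; AD → BC applies, adding BC. So (D)⁺ = {ABCD}.
This closure contains every attribute of R1, so R1 ∩ R2 → R1. The join is lossless.

Yes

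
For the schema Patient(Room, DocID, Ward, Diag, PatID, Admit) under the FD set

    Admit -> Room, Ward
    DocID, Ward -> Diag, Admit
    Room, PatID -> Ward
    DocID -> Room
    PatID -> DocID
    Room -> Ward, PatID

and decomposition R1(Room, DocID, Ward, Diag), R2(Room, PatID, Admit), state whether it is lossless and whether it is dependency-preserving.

Lossless test: (Room)⁺ = {Room, DocID, Ward, Diag, PatID, Admit}, which contains all of one fragment — lossless.
Dependency preservation: Admit → Room, Ward; DocID, Ward → Diag, Admit; Room, PatID → Ward; PatID → DocID; Room → Ward, PatID are not contained in any single fragment, but the restricted closure of each left-hand side across the fragments still reaches the right-hand side; the remaining FDs each lie inside some fragment. All dependencies are preserved.

lossless and dependency-preserving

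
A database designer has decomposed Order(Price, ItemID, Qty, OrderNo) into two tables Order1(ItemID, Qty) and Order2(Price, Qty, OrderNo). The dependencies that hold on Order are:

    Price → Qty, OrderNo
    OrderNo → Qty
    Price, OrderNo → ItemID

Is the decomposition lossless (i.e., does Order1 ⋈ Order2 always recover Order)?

No

Common attributes: Order1 ∩ Order2 = {Qty}.
No dependency enlarges {Qty}, so (Qty)⁺ = {Qty}.
The closure contains neither all of Order1 = {ItemID, Qty} nor all of Order2 = {Price, Qty, OrderNo}, so the common attributes are not a superkey of either fragment. The join is lossy.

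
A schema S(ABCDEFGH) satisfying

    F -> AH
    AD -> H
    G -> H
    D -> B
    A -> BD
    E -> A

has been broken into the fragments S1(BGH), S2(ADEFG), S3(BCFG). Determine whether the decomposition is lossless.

No

Chase test. Columns are ABCDEFGH; row i has aⱼ where attribute j ∈ Si, else bᵢⱼ.
Initial tableau (one row per fragment):
  row 1: b11 a2 b13 b14 b15 b16 a7 a8
  row 2: a1 b22 b23 a4 a5 a6 a7 b28
  row 3: b31 a2 a3 b34 b35 a6 a7 b38
Rows 2 and 3 agree on F; apply F→AH and equate their AH entries.
Rows 1 and 2 agree on G; apply G→H and equate their H entries.
Rows 2 and 3 agree on A; apply A→BD and equate their BD entries.
No row becomes fully distinguished — the join is lossy.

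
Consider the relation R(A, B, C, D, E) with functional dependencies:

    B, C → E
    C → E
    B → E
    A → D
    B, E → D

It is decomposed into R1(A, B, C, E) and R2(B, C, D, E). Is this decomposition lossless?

Common attributes: R1 ∩ R2 = {B, C, E}.
Closure of {B, C, E}: B, E → D applies, adding D. So (B, C, E)⁺ = {B, C, D, E}.
This closure contains every attribute of R2, so R1 ∩ R2 → R2. The join is lossless.

Yes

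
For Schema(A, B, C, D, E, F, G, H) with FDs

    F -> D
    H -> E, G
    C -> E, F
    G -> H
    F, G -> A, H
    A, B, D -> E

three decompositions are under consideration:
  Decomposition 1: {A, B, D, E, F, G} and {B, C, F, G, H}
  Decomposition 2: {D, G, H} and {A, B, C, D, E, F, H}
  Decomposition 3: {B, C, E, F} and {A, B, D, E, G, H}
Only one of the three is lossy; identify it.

Decomposition 1: common = {B, F, G}, closure = {A, B, D, E, F, G, H} → lossless.
Decomposition 2: common = {D, H}, closure = {D, E, G, H} → lossless.
Decomposition 3: common = {B, E}, closure = {B, E} → lossy.

Decomposition 3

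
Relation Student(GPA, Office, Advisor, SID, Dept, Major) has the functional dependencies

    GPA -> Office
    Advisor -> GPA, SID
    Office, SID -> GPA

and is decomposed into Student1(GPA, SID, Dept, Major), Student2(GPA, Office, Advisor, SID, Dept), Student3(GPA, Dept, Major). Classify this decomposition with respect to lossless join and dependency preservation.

lossy but dependency-preserving

Lossless test (chase): Rows 1 and 2 agree on GPA; apply GPA→Office and equate their Office entries. Rows 1 and 3 agree on GPA; apply GPA→Office and equate their Office entries. No row becomes fully distinguished — the join is lossy.
Dependency preservation: every FD's attributes lie within a single fragment, so each can be enforced locally — preserved.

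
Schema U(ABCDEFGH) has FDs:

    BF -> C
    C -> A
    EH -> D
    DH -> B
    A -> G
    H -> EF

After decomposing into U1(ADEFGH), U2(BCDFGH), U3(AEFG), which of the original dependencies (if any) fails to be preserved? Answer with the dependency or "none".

Check C → A: no single fragment contains all of {AC}, and the restricted closure of {C} across the fragments never reaches {A}.
BF → C is preserved.
EH → D is preserved.
DH → B is preserved.
A → G is preserved.
H → EF is preserved.

C -> A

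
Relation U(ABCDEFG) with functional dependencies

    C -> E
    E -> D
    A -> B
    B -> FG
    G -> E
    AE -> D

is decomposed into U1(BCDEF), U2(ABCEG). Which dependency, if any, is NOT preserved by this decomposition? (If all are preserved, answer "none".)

none

C → E lies within U1.
E → D lies within U1.
A → B lies within U2.
B → FG: restricted closure across fragments reaches FG.
G → E lies within U2.
AE → D: restricted closure across fragments reaches D.
Every dependency is enforceable on the fragments, so the decomposition is dependency-preserving.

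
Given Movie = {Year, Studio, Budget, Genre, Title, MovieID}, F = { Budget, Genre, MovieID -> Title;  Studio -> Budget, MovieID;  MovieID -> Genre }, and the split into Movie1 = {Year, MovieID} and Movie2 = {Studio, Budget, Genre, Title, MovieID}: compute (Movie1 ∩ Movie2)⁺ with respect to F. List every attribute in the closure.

Genre, MovieID

Movie1 ∩ Movie2 = {MovieID}.
MovieID → Genre applies, adding Genre
Closure: {Genre, MovieID}.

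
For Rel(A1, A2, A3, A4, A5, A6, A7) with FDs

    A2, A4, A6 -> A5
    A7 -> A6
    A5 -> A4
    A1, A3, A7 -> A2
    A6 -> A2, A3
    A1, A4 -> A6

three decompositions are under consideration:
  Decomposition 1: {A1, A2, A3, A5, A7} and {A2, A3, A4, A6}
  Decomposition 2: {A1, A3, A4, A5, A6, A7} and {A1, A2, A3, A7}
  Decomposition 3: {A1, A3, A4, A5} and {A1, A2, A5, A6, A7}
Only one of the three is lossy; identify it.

Decomposition 1

Decomposition 1: common = {A2, A3}, closure = {A2, A3} → lossy.
Decomposition 2: common = {A1, A3, A7}, closure = {A1, A2, A3, A6, A7} → lossless.
Decomposition 3: common = {A1, A5}, closure = {A1, A2, A3, A4, A5, A6} → lossless.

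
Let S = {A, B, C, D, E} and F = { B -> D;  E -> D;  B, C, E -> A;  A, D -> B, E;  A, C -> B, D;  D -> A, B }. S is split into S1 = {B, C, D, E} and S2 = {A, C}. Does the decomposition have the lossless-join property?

No

Common attributes: S1 ∩ S2 = {C}.
No dependency enlarges {C}, so (C)⁺ = {C}.
The closure contains neither all of S1 = {B, C, D, E} nor all of S2 = {A, C}, so the common attributes are not a superkey of either fragment. The join is lossy.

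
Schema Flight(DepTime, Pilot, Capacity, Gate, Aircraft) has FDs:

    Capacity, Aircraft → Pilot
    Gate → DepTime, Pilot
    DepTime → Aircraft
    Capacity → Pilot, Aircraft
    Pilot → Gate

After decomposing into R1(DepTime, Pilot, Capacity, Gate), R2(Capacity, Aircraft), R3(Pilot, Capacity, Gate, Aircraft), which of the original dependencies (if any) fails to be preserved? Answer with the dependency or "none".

DepTime → Aircraft

Check DepTime → Aircraft: no single fragment contains all of {DepTime, Aircraft}, and the restricted closure of {DepTime} across the fragments never reaches {Aircraft}.
Capacity, Aircraft → Pilot is preserved.
Gate → DepTime, Pilot is preserved.
Capacity → Pilot, Aircraft is preserved.
Pilot → Gate is preserved.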